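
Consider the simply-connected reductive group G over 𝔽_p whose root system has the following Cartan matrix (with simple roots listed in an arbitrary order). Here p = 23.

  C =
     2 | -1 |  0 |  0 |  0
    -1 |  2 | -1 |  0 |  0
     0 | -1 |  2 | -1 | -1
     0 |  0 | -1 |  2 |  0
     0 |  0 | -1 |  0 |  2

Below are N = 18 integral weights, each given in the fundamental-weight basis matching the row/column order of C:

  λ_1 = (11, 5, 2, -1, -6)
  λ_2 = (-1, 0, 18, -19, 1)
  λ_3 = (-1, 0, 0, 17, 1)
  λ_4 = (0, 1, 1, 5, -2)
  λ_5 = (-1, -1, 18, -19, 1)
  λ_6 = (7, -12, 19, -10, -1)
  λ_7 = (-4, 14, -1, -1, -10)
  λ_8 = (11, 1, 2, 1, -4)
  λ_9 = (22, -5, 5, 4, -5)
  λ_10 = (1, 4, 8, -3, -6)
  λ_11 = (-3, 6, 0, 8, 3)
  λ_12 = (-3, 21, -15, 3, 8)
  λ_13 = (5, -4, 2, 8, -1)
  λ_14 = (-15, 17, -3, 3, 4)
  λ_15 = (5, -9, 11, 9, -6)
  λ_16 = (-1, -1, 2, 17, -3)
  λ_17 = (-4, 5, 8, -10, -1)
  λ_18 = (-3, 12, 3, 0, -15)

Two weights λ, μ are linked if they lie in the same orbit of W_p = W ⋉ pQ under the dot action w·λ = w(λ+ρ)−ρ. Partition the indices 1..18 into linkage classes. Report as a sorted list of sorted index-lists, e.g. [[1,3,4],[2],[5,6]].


Type D_5, rank 5, |W|=1920; reorder rows/cols to standard.

Each λ_j+ρ reduced to Ā_23; 5-tuples below use C's row order:

  λ_1 → (12, 2, 0, 2, 3)
  λ_2 → (0, 0, 1, 18, 2)
  λ_3 → (0, 0, 1, 18, 2)
  λ_4 → (1, 2, 1, 6, 1)
  λ_5 → (0, 0, 1, 18, 2)
  λ_6 → (3, 3, 0, 9, 0)
  λ_7 → (3, 3, 0, 9, 0)
  λ_8 → (12, 2, 0, 2, 3)
  λ_9 → (12, 2, 0, 2, 3)
  λ_10 → (2, 5, 2, 2, 5)
  λ_11 → (2, 1, 1, 9, 4)
  λ_12 → (2, 1, 1, 9, 4)
  λ_13 → (3, 3, 0, 9, 0)
  λ_14 → (12, 2, 0, 2, 3)
  λ_15 → (2, 1, 1, 9, 4)
  λ_16 → (0, 0, 1, 18, 2)
  λ_17 → (3, 3, 0, 9, 0)
  λ_18 → (2, 1, 1, 9, 4)

Grouping the 18 weights by Ā_23-representative: 6 linkage classes.

[[1, 8, 9, 14], [2, 3, 5, 16], [4], [6, 7, 13, 17], [10], [11, 12, 15, 18]]


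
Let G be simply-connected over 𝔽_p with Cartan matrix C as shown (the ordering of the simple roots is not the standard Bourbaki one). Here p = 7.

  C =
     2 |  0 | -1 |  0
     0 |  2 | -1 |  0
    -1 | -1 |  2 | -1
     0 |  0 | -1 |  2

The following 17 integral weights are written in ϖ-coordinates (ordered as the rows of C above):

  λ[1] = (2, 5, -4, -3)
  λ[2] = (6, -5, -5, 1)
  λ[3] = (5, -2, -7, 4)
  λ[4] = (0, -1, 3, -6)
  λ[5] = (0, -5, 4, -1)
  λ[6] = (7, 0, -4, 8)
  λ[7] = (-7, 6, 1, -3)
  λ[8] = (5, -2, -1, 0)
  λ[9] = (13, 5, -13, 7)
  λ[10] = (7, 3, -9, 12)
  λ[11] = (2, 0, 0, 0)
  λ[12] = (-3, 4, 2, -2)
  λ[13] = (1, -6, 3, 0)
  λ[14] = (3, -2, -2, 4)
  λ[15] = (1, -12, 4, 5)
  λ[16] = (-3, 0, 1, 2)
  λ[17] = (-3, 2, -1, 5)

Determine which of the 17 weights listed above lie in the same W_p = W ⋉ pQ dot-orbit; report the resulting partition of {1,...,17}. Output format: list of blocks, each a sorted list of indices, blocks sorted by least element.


C ↔ D_4 under row/col permutation; |W(D_4)| = 192.

W_7-reps of the 17 weights in Ā_7 (same 4-coord order as C):

  1: (2, 1, 0, 3)
  2: (2, 1, 0, 3)
  3: (1, 4, 1, 0)
  4: (0, 1, 0, 4)
  5: (1, 4, 1, 0)
  6: (1, 4, 1, 0)
  7: (0, 1, 0, 4)
  8: (5, 0, 1, 0)
  9: (3, 1, 1, 1)
  10: (3, 1, 0, 2)
  11: (3, 1, 1, 1)
  12: (1, 4, 1, 0)
  13: (1, 4, 1, 0)
  14: (2, 1, 0, 3)
  15: (0, 1, 0, 4)
  16: (2, 1, 0, 3)
  17: (0, 1, 0, 4)

Linkage partition of the 17 weights (6 classes, p=7):

[[1, 2, 14, 16], [3, 5, 6, 12, 13], [4, 7, 15, 17], [8], [9, 11], [10]]


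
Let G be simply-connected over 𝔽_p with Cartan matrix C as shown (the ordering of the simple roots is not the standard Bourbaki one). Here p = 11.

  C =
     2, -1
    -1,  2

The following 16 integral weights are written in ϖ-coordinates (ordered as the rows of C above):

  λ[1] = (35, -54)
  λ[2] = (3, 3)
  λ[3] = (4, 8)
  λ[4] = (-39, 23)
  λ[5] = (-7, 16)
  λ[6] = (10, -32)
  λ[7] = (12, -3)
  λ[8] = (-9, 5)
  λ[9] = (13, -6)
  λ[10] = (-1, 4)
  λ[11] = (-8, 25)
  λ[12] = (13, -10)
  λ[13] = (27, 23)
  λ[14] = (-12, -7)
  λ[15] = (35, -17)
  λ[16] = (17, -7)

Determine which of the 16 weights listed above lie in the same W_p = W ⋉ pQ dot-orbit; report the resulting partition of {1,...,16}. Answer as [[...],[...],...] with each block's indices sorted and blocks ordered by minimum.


Cartan matrix: type A_2 (|W|=6); un-permuting the 2 rows.

Folding the 16 weights λ_j+ρ into Ā_11 (reps in the given 2-coord order):

    λ_1 → (2, 6)
    λ_2 → (4, 4)
    λ_3 → (2, 6)
    λ_4 → (6, 2)
    λ_5 → (0, 5)
    λ_6 → (9, 0)
    λ_7 → (9, 0)
    λ_8 → (6, 2)
    λ_9 → (6, 2)
    λ_10 → (0, 5)
    λ_11 → (4, 4)
    λ_12 → (2, 6)
    λ_13 → (6, 2)
    λ_14 → (0, 5)
    λ_15 → (6, 2)
    λ_16 → (4, 1)

These 16 weights hit 6 W_11-dot-orbits; sizes (3, 2, 5, 3, 2, 1):

[[1, 3, 12], [2, 11], [4, 8, 9, 13, 15], [5, 10, 14], [6, 7], [16]]


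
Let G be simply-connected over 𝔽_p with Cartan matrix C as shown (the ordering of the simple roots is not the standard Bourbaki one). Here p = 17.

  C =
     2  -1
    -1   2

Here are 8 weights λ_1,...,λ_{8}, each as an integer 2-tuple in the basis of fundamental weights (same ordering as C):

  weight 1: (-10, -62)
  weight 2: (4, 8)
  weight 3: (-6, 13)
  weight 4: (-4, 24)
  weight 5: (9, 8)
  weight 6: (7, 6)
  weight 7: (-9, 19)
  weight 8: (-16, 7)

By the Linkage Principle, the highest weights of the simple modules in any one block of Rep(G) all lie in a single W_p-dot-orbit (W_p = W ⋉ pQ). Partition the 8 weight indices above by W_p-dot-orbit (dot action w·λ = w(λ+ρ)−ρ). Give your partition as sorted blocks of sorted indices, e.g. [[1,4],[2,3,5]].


A_2 Cartan matrix, 2 simple roots permuted; ρ=(1,1).

Ā_17 reps of the 8 weights (A_2, coords as presented):

    λ_1 → (8, 7)
    λ_2 → (5, 9)
    λ_3 → (5, 9)
    λ_4 → (5, 9)
    λ_5 → (8, 7)
    λ_6 → (8, 7)
    λ_7 → (5, 9)
    λ_8 → (8, 7)

The 8 indices split into 2 linkage classes (same alcove rep ⇔ same W_17-dot-orbit):

[[1, 5, 6, 8], [2, 3, 4, 7]]


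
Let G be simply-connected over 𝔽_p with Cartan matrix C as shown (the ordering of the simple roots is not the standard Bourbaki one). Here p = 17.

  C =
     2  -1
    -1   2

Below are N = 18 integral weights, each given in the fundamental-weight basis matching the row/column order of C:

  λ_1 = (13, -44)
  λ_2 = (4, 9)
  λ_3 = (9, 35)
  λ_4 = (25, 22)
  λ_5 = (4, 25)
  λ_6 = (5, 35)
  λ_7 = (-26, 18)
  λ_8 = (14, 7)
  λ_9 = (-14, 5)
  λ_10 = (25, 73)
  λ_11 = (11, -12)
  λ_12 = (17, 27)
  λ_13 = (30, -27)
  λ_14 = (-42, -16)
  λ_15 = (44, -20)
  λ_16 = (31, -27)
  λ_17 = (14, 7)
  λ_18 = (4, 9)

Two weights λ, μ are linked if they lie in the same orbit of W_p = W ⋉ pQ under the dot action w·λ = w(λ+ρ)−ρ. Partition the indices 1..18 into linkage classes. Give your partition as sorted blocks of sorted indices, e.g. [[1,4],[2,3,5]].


Cartan matrix: type A_2 (|W|=6); un-permuting the 2 rows.

W_17-reps of the 18 weights in Ā_17 (same 2-coord order as C):

  λ_1+ρ ↦ (9, 3) · λ_2+ρ ↦ (5, 10) · λ_3+ρ ↦ (5, 10) · λ_4+ρ ↦ (9, 6) · λ_5+ρ ↦ (9, 3) · λ_6+ρ ↦ (9, 6) · λ_7+ρ ↦ (9, 2) · λ_8+ρ ↦ (9, 2) · λ_9+ρ ↦ (6, 7) · λ_10+ρ ↦ (9, 6) · λ_11+ρ ↦ (1, 11) · λ_12+ρ ↦ (1, 11) · λ_13+ρ ↦ (9, 3) · λ_14+ρ ↦ (5, 10) · λ_15+ρ ↦ (9, 2) · λ_16+ρ ↦ (9, 2) · λ_17+ρ ↦ (9, 2) · λ_18+ρ ↦ (5, 10)

Linkage partition of the 18 weights (6 classes, p=17):

[[1, 5, 13], [2, 3, 14, 18], [4, 6, 10], [7, 8, 15, 16, 17], [9], [11, 12]]


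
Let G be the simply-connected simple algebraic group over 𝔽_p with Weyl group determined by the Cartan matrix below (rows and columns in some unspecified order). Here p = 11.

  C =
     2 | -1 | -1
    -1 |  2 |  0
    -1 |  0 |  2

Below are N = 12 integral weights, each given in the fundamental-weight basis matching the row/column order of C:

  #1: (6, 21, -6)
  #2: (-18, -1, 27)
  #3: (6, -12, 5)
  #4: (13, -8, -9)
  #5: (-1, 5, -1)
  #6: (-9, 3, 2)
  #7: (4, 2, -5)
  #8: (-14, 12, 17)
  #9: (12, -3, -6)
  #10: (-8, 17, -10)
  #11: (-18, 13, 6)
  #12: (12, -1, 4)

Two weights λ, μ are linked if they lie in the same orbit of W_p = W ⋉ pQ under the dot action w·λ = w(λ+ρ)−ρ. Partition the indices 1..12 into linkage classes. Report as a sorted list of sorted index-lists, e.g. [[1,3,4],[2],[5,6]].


Dynkin diagram of C (from the 4 off-diagonal −1 entries): A_3.

λ_j+ρ reflected into Ā_11 (⟨·,θ^∨⟩≤11); 3-tuples as given:

  1: (4, 5, 0);  2: (0, 6, 0);  3: (4, 5, 0);  4: (1, 3, 4);  5: (0, 6, 0);  6: (1, 3, 4);  7: (1, 3, 4);  8: (4, 5, 0);  9: (6, 0, 3);  10: (4, 5, 0);  11: (1, 3, 4);  12: (4, 5, 0)

4 distinct reps among the 12 weights ⇒ 4 W_11-linkage classes:

[[1, 3, 8, 10, 12], [2, 5], [4, 6, 7, 11], [9]]


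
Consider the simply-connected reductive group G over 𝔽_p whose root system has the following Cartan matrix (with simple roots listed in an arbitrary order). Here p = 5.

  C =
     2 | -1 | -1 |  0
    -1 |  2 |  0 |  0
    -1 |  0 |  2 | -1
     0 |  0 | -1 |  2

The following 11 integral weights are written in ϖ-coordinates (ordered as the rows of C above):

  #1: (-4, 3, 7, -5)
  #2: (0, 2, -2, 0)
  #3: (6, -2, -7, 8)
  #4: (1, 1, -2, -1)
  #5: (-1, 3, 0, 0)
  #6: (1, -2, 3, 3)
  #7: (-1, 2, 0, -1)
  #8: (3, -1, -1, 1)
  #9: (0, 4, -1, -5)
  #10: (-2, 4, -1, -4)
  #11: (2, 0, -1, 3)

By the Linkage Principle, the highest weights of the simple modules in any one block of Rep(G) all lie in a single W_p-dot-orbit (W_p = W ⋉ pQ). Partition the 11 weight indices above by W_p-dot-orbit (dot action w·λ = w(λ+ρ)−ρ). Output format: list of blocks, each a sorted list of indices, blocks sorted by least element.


Dynkin diagram of C (from the 6 off-diagonal −1 entries): A_4.

W_5-reps of the 11 weights in Ā_5 (same 4-coord order as C):

  [1] (0, 3, 1, 0)
  [2] (0, 3, 1, 0)
  [3] (3, 1, 0, 1)
  [4] (1, 2, 0, 1)
  [5] (0, 3, 1, 0)
  [6] (3, 1, 0, 1)
  [7] (0, 3, 1, 0)
  [8] (3, 1, 0, 1)
  [9] (3, 1, 0, 1)
  [10] (3, 1, 0, 1)
  [11] (1, 2, 0, 1)

Grouping the 11 weights by Ā_5-representative: 3 linkage classes.

[[1, 2, 5, 7], [3, 6, 8, 9, 10], [4, 11]]


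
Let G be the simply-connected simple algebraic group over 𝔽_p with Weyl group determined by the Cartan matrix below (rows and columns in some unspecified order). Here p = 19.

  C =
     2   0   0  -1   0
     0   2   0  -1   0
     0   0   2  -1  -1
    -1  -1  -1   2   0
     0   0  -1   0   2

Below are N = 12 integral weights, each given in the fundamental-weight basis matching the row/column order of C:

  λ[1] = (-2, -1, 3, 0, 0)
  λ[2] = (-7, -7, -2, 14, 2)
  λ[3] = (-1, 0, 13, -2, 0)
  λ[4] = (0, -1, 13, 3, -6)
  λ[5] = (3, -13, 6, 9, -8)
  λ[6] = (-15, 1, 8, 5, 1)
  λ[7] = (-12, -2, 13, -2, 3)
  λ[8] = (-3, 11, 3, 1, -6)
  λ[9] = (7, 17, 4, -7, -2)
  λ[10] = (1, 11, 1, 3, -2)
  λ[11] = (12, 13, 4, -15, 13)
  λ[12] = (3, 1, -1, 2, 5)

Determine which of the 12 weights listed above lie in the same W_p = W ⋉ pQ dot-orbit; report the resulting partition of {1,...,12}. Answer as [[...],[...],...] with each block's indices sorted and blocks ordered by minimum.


Cartan matrix: type D_5 (|W|=1920); un-permuting the 5 rows.

Ā_19 reps of the 12 weights (D_5, coords as presented):

  λ_1+ρ ↦ (1, 0, 4, 0, 1) · λ_2+ρ ↦ (6, 6, 0, 2, 2) · λ_3+ρ ↦ (1, 0, 4, 0, 1) · λ_4+ρ ↦ (1, 0, 4, 0, 1) · λ_5+ρ ↦ (2, 10, 0, 0, 5) · λ_6+ρ ↦ (6, 6, 0, 2, 2) · λ_7+ρ ↦ (1, 11, 0, 1, 4) · λ_8+ρ ↦ (1, 11, 0, 1, 4) · λ_9+ρ ↦ (1, 11, 0, 1, 4) · λ_10+ρ ↦ (1, 11, 0, 1, 4) · λ_11+ρ ↦ (1, 0, 4, 0, 1) · λ_12+ρ ↦ (4, 2, 0, 3, 6)

The 12 indices split into 5 linkage classes (same alcove rep ⇔ same W_19-dot-orbit):

[[1, 3, 4, 11], [2, 6], [5], [7, 8, 9, 10], [12]]


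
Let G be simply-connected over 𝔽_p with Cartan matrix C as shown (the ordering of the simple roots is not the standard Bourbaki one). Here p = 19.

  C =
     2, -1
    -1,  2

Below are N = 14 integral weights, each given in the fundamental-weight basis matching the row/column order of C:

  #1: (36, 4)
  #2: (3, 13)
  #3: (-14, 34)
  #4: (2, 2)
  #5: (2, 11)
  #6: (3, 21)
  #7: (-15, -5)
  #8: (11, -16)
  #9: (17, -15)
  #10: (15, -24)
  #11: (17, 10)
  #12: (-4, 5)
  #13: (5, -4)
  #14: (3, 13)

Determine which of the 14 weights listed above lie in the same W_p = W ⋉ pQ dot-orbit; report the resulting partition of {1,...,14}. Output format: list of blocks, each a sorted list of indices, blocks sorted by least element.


A_2 Cartan matrix, 2 simple roots permuted; ρ=(1,1).

Folding the 14 weights λ_j+ρ into Ā_19 (reps in the given 2-coord order):

    λ_1+ρ ↦ (4, 14)
    λ_2+ρ ↦ (4, 14)
    λ_3+ρ ↦ (3, 3)
    λ_4+ρ ↦ (3, 3)
    λ_5+ρ ↦ (3, 12)
    λ_6+ρ ↦ (3, 12)
    λ_7+ρ ↦ (4, 14)
    λ_8+ρ ↦ (3, 12)
    λ_9+ρ ↦ (4, 14)
    λ_10+ρ ↦ (3, 12)
    λ_11+ρ ↦ (8, 1)
    λ_12+ρ ↦ (3, 3)
    λ_13+ρ ↦ (3, 3)
    λ_14+ρ ↦ (4, 14)

Linkage partition of the 14 weights (4 classes, p=19):

[[1, 2, 7, 9, 14], [3, 4, 12, 13], [5, 6, 8, 10], [11]]


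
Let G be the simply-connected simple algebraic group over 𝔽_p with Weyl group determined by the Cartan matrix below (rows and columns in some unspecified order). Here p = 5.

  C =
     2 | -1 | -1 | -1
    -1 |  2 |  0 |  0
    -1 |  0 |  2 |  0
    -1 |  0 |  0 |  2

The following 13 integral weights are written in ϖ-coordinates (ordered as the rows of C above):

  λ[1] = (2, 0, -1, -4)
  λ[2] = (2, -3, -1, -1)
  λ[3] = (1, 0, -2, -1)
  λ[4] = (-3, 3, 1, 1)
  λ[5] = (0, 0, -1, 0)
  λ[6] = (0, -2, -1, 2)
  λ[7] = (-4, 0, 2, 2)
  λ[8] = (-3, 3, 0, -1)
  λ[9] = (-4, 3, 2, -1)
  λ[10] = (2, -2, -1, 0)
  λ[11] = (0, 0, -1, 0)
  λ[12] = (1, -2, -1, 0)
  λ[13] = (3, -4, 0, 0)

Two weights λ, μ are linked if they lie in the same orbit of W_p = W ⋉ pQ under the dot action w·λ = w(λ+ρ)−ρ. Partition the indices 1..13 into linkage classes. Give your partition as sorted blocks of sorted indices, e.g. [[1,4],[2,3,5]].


Cartan matrix: type D_4 (|W|=192); un-permuting the 4 rows.

W_5-reps of the 13 weights in Ā_5 (same 4-coord order as C):

    λ_1+ρ ↦ (0, 1, 0, 3)
    λ_2+ρ ↦ (1, 2, 0, 0)
    λ_3+ρ ↦ (1, 1, 1, 0)
    λ_4+ρ ↦ (1, 2, 0, 0)
    λ_5+ρ ↦ (1, 1, 0, 1)
    λ_6+ρ ↦ (0, 1, 0, 3)
    λ_7+ρ ↦ (1, 2, 0, 0)
    λ_8+ρ ↦ (1, 1, 0, 1)
    λ_9+ρ ↦ (0, 1, 0, 3)
    λ_10+ρ ↦ (1, 1, 0, 1)
    λ_11+ρ ↦ (1, 1, 0, 1)
    λ_12+ρ ↦ (1, 1, 0, 1)
    λ_13+ρ ↦ (1, 2, 0, 0)

These 13 weights hit 4 W_5-dot-orbits; sizes (3, 4, 1, 5):

[[1, 6, 9], [2, 4, 7, 13], [3], [5, 8, 10, 11, 12]]


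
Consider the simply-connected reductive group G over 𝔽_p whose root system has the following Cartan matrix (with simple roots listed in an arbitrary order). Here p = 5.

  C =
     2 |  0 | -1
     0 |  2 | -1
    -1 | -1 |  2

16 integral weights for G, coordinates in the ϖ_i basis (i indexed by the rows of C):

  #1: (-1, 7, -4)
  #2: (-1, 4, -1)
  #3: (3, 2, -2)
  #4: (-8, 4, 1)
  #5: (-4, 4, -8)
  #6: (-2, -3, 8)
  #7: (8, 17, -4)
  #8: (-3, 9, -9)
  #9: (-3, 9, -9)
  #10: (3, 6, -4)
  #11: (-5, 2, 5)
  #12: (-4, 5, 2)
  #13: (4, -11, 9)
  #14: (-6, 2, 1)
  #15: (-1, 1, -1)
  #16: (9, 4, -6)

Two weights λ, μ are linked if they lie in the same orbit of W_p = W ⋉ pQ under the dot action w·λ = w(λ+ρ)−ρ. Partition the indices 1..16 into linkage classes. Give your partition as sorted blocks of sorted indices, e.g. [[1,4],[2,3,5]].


A_3 Cartan matrix, 3 simple roots permuted; ρ=(1,1,1).

Ā_5 reps of the 16 weights (A_3, coords as presented):

  λ_1 → (0, 2, 0)
  λ_2 → (0, 5, 0)
  λ_3 → (2, 1, 1)
  λ_4 → (0, 2, 3)
  λ_5 → (0, 2, 0)
  λ_6 → (2, 1, 1)
  λ_7 → (0, 1, 1)
  λ_8 → (0, 2, 3)
  λ_9 → (0, 2, 3)
  λ_10 → (2, 1, 1)
  λ_11 → (0, 1, 1)
  λ_12 → (0, 1, 1)
  λ_13 → (0, 5, 0)
  λ_14 → (2, 0, 3)
  λ_15 → (0, 2, 0)
  λ_16 → (0, 5, 0)

These 16 weights hit 6 W_5-dot-orbits; sizes (3, 3, 3, 3, 3, 1):

[[1, 5, 15], [2, 13, 16], [3, 6, 10], [4, 8, 9], [7, 11, 12], [14]]


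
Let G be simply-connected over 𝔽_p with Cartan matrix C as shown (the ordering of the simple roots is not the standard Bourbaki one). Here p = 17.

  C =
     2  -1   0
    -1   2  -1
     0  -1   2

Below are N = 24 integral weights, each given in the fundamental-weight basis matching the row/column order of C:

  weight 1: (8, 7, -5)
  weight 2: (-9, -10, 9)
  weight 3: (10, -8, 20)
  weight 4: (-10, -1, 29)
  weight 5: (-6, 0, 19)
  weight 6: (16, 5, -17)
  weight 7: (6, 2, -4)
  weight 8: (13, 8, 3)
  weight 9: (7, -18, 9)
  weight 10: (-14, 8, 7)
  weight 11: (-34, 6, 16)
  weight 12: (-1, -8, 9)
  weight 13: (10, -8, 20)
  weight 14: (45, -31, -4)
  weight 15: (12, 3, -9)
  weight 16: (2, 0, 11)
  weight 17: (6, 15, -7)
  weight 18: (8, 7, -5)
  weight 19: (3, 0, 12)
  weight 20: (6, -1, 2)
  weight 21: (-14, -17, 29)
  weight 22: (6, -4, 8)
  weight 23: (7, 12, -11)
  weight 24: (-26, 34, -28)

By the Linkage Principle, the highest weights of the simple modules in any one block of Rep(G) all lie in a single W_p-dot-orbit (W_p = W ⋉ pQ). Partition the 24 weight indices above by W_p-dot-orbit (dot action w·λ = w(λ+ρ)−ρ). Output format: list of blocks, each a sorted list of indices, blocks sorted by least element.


Dynkin diagram of C (from the 4 off-diagonal −1 entries): A_3.

W_17-reps of the 24 weights in Ā_17 (same 3-coord order as C):

  [1] (9, 4, 4);  [2] (9, 1, 7);  [3] (4, 3, 6);  [4] (9, 4, 4);  [5] (3, 1, 12);  [6] (1, 10, 0);  [7] (7, 0, 3);  [8] (4, 3, 6);  [9] (9, 1, 7);  [10] (9, 4, 4);  [11] (9, 1, 7);  [12] (7, 0, 3);  [13] (4, 3, 6);  [14] (3, 1, 12);  [15] (9, 4, 4);  [16] (3, 1, 12);  [17] (1, 10, 0);  [18] (9, 4, 4);  [19] (3, 1, 12);  [20] (7, 0, 3);  [21] (3, 1, 12);  [22] (4, 3, 6);  [23] (4, 3, 6);  [24] (9, 1, 7)

Linkage partition of the 24 weights (6 classes, p=17):

[[1, 4, 10, 15, 18], [2, 9, 11, 24], [3, 8, 13, 22, 23], [5, 14, 16, 19, 21], [6, 17], [7, 12, 20]]


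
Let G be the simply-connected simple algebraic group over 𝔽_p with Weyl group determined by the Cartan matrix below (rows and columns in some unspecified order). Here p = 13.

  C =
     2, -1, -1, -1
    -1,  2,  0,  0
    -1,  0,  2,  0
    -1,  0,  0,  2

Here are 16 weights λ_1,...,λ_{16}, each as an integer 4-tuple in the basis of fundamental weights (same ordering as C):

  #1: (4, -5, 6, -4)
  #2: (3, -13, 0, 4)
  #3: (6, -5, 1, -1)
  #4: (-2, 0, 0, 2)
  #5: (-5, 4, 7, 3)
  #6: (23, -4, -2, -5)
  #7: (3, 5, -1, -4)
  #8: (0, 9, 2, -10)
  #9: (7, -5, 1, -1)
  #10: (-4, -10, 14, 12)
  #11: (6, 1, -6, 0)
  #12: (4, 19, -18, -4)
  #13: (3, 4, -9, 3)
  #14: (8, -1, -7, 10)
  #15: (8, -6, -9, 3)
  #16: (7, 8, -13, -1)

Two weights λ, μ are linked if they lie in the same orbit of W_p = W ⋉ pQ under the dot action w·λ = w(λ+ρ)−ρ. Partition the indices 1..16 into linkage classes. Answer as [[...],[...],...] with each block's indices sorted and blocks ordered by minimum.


D_4 Cartan matrix, 4 simple roots permuted; ρ=(1,1,1,1).

W_13-reps of the 16 weights in Ā_13 (same 4-coord order as C):

  λ_1 → (2, 2, 5, 1)
  λ_2 → (2, 2, 5, 1)
  λ_3 → (3, 4, 2, 0)
  λ_4 → (1, 0, 0, 2)
  λ_5 → (4, 1, 4, 0)
  λ_6 → (2, 3, 1, 4)
  λ_7 → (1, 6, 0, 3)
  λ_8 → (2, 2, 5, 1)
  λ_9 → (3, 4, 2, 0)
  λ_10 → (1, 0, 0, 2)
  λ_11 → (2, 2, 5, 1)
  λ_12 → (2, 2, 5, 1)
  λ_13 → (4, 1, 4, 0)
  λ_14 → (1, 6, 0, 3)
  λ_15 → (4, 1, 4, 0)
  λ_16 → (4, 1, 4, 0)

Grouping the 16 weights by Ā_13-representative: 6 linkage classes.

[[1, 2, 8, 11, 12], [3, 9], [4, 10], [5, 13, 15, 16], [6], [7, 14]]


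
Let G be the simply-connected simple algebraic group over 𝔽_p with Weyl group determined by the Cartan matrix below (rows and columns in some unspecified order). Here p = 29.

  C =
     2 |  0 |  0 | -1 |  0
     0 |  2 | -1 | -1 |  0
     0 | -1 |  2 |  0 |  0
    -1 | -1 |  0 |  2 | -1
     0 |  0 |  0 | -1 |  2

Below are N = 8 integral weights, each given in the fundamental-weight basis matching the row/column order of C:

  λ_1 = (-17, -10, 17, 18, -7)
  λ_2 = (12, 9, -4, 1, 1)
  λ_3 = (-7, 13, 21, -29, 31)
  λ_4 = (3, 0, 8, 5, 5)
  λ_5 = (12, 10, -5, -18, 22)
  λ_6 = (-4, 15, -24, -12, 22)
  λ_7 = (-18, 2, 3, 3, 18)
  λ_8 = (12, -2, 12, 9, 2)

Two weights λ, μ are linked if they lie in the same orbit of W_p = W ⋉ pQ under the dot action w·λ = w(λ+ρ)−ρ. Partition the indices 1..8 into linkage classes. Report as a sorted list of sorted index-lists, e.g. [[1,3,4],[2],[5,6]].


Root system D_5: the 5×5 matrix C matches after relabeling.

Each λ_j+ρ reduced to Ā_29; 5-tuples below use C's row order:

  λ_1+ρ ↦ (4, 3, 6, 3, 6)
  λ_2+ρ ↦ (13, 0, 3, 2, 2)
  λ_3+ρ ↦ (7, 3, 2, 2, 9)
  λ_4+ρ ↦ (4, 3, 6, 3, 6)
  λ_5+ρ ↦ (4, 3, 6, 3, 6)
  λ_6+ρ ↦ (7, 3, 2, 2, 9)
  λ_7+ρ ↦ (4, 3, 6, 3, 6)
  λ_8+ρ ↦ (4, 3, 6, 3, 6)

Grouping the 8 weights by Ā_29-representative: 3 linkage classes.

[[1, 4, 5, 7, 8], [2], [3, 6]]


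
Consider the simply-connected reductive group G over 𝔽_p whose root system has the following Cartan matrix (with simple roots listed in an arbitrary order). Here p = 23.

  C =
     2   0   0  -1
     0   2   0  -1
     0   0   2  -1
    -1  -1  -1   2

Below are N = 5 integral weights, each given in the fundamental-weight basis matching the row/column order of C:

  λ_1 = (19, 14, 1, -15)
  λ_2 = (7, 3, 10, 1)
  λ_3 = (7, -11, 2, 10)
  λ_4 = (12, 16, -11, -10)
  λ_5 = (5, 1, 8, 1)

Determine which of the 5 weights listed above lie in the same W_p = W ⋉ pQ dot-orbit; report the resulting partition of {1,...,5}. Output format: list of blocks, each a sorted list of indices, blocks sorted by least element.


Root system D_4: the 4×4 matrix C matches after relabeling.

W_23-reps of the 5 weights in Ā_23 (same 4-coord order as C):

    1: (6, 1, 12, 2)
    2: (6, 2, 9, 2)
    3: (8, 10, 3, 1)
    4: (6, 2, 9, 2)
    5: (6, 2, 9, 2)

Grouping the 5 weights by Ā_23-representative: 3 linkage classes.

[[1], [2, 4, 5], [3]]


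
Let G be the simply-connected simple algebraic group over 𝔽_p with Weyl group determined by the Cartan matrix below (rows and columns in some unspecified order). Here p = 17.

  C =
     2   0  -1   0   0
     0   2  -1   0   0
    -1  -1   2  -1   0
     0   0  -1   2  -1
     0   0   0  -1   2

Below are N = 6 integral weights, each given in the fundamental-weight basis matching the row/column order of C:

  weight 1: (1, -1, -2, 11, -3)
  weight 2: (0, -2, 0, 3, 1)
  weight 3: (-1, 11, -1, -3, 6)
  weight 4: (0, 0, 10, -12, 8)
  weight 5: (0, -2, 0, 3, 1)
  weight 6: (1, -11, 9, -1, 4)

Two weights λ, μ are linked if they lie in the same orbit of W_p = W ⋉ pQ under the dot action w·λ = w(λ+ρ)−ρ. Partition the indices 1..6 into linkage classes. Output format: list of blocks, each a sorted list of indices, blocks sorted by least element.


C ↔ D_5 under row/col permutation; |W(D_5)| = 1920.

Alcove-folded reps (p=17, 6 weights, presented ϖ-order):

  1: (1, 1, 0, 4, 2);  2: (1, 1, 0, 4, 2);  3: (2, 10, 0, 0, 5);  4: (1, 1, 0, 4, 2);  5: (1, 1, 0, 4, 2);  6: (2, 10, 0, 0, 5)

Partition of {1..6} into 2 W_17-dot-orbits:

[[1, 2, 4, 5], [3, 6]]


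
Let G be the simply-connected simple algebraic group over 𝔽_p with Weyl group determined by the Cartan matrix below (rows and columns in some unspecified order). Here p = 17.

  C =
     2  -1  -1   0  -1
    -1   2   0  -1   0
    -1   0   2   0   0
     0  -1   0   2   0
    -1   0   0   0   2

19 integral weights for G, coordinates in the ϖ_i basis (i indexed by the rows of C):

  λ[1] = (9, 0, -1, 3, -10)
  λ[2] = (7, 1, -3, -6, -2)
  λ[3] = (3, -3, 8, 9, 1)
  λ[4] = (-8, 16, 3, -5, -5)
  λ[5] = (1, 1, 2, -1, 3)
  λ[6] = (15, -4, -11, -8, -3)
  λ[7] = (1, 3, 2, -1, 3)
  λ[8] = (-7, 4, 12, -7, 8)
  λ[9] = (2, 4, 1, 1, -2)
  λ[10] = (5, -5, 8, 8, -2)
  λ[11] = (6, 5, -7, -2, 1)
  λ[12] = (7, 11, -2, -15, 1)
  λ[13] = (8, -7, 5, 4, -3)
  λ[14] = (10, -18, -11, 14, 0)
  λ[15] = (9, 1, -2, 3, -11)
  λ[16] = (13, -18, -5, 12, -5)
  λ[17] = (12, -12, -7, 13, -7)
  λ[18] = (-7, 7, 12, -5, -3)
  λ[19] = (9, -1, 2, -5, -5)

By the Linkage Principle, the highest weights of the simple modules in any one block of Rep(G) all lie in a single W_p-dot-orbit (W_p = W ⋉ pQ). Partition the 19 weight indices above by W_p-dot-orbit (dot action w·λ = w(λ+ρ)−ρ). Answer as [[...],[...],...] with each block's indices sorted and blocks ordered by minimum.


D_5 Cartan matrix, 5 simple roots permuted; ρ=(1,1,1,1,1).

Folding the 19 weights λ_j+ρ into Ā_17 (reps in the given 5-coord order):

  [1] (1, 1, 0, 4, 9) · [2] (2, 3, 2, 2, 1) · [3] (2, 2, 3, 0, 4) · [4] (2, 1, 4, 3, 4) · [5] (2, 2, 3, 0, 4) · [6] (2, 1, 4, 3, 4) · [7] (2, 2, 3, 0, 4) · [8] (1, 1, 6, 1, 2) · [9] (2, 3, 2, 2, 1) · [10] (1, 1, 6, 1, 2) · [11] (1, 1, 6, 1, 2) · [12] (2, 3, 2, 2, 1) · [13] (1, 1, 6, 1, 2) · [14] (1, 1, 0, 4, 9) · [15] (1, 1, 0, 4, 9) · [16] (2, 1, 4, 3, 4) · [17] (2, 1, 4, 3, 4) · [18] (2, 2, 3, 0, 4) · [19] (2, 2, 3, 0, 4)

5 distinct reps among the 19 weights ⇒ 5 W_17-linkage classes:

[[1, 14, 15], [2, 9, 12], [3, 5, 7, 18, 19], [4, 6, 16, 17], [8, 10, 11, 13]]


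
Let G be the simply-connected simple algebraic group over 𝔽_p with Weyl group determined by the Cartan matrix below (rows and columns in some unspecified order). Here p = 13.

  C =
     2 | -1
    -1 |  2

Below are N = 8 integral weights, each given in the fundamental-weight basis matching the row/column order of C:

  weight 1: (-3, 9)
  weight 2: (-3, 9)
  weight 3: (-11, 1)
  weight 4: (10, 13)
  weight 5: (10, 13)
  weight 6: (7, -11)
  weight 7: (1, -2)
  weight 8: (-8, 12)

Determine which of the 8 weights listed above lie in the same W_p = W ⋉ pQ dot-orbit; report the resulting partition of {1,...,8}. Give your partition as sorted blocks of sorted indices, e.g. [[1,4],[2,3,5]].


C ↔ A_2 under row/col permutation; |W(A_2)| = 6.

Ā_13 reps of the 8 weights (A_2, coords as presented):

  λ_1 → (2, 8) · λ_2 → (2, 8) · λ_3 → (2, 8) · λ_4 → (1, 1) · λ_5 → (1, 1) · λ_6 → (2, 8) · λ_7 → (1, 1) · λ_8 → (7, 6)

3 distinct reps among the 8 weights ⇒ 3 W_13-linkage classes:

[[1, 2, 3, 6], [4, 5, 7], [8]]


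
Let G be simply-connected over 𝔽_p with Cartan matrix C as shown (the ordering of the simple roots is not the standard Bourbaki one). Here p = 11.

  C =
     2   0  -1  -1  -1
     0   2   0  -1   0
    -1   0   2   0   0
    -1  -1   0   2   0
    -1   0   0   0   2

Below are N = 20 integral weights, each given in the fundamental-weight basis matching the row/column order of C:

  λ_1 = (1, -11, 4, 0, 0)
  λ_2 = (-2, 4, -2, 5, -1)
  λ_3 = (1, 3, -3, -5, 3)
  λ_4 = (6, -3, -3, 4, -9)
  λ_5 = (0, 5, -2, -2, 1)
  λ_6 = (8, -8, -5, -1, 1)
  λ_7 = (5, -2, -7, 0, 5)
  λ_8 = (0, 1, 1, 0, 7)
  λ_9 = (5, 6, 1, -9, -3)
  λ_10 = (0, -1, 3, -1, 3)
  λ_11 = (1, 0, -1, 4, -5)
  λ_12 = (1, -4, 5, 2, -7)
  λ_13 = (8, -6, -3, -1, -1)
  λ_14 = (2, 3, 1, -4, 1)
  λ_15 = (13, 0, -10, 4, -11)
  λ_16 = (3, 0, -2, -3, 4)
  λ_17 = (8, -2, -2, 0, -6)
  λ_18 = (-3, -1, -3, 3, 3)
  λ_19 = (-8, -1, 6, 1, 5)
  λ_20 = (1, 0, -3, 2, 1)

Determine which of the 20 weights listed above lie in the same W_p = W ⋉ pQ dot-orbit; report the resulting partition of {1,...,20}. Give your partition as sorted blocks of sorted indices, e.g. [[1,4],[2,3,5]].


Type D_5, rank 5, |W|=1920; reorder rows/cols to standard.

W_11-reps of the 20 weights in Ā_11 (same 5-coord order as C):

    λ_1+ρ ↦ (1, 1, 1, 1, 5)
    λ_2+ρ ↦ (1, 5, 0, 0, 1)
    λ_3+ρ ↦ (2, 0, 2, 0, 0)
    λ_4+ρ ↦ (1, 1, 1, 1, 5)
    λ_5+ρ ↦ (1, 5, 0, 0, 1)
    λ_6+ρ ↦ (2, 0, 2, 0, 0)
    λ_7+ρ ↦ (1, 0, 4, 0, 4)
    λ_8+ρ ↦ (1, 1, 1, 1, 5)
    λ_9+ρ ↦ (0, 1, 2, 3, 2)
    λ_10+ρ ↦ (1, 0, 4, 0, 4)
    λ_11+ρ ↦ (0, 1, 2, 3, 2)
    λ_12+ρ ↦ (0, 1, 2, 3, 2)
    λ_13+ρ ↦ (2, 0, 2, 0, 0)
    λ_14+ρ ↦ (0, 1, 2, 3, 2)
    λ_15+ρ ↦ (1, 5, 0, 0, 1)
    λ_16+ρ ↦ (1, 1, 1, 1, 5)
    λ_17+ρ ↦ (1, 1, 1, 1, 5)
    λ_18+ρ ↦ (2, 0, 2, 0, 0)
    λ_19+ρ ↦ (1, 5, 0, 0, 1)
    λ_20+ρ ↦ (0, 1, 2, 3, 2)

Linkage partition of the 20 weights (5 classes, p=11):

[[1, 4, 8, 16, 17], [2, 5, 15, 19], [3, 6, 13, 18], [7, 10], [9, 11, 12, 14, 20]]


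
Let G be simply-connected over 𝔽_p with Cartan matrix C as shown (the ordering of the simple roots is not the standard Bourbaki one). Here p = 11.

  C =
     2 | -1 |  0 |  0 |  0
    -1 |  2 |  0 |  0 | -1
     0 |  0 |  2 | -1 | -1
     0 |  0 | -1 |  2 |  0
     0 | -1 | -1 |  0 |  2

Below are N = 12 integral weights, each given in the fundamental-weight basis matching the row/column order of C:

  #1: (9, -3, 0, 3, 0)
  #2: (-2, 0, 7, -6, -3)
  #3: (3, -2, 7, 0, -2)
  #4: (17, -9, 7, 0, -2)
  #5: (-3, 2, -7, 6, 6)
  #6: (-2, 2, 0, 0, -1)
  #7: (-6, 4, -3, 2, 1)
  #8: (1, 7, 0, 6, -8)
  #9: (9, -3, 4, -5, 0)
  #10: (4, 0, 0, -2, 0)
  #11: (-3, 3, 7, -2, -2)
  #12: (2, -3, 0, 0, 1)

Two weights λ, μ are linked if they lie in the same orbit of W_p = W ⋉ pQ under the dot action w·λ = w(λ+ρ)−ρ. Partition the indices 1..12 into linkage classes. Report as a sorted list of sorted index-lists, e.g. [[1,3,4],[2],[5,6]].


C ↔ A_5 under row/col permutation; |W(A_5)| = 720.

λ_j+ρ reflected into Ā_11 (⟨·,θ^∨⟩≤11); 5-tuples as given:

  λ_1 → (5, 1, 0, 1, 1)
  λ_2 → (1, 1, 1, 5, 0)
  λ_3 → (2, 1, 6, 1, 1)
  λ_4 → (2, 1, 6, 1, 1)
  λ_5 → (2, 1, 6, 1, 1)
  λ_6 → (1, 2, 1, 1, 0)
  λ_7 → (5, 0, 2, 1, 0)
  λ_8 → (2, 1, 6, 1, 1)
  λ_9 → (5, 1, 0, 1, 1)
  λ_10 → (5, 1, 0, 1, 1)
  λ_11 → (2, 1, 6, 1, 1)
  λ_12 → (1, 2, 1, 1, 0)

The 12 indices split into 5 linkage classes (same alcove rep ⇔ same W_11-dot-orbit):

[[1, 9, 10], [2], [3, 4, 5, 8, 11], [6, 12], [7]]


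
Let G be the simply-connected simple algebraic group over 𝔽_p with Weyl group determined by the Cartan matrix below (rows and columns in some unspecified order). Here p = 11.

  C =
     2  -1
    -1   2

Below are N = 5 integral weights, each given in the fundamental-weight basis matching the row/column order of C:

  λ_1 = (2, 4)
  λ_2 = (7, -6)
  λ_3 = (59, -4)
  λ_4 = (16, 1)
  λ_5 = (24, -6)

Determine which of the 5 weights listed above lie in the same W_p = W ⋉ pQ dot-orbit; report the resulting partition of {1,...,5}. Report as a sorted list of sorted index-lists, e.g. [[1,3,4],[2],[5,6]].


Root system A_2: the 2×2 matrix C matches after relabeling.

λ_j+ρ reflected into Ā_11 (⟨·,θ^∨⟩≤11); 2-tuples as given:

  [1] (3, 5);  [2] (3, 5);  [3] (3, 6);  [4] (3, 6);  [5] (3, 6)

Linkage partition of the 5 weights (2 classes, p=11):

[[1, 2], [3, 4, 5]]


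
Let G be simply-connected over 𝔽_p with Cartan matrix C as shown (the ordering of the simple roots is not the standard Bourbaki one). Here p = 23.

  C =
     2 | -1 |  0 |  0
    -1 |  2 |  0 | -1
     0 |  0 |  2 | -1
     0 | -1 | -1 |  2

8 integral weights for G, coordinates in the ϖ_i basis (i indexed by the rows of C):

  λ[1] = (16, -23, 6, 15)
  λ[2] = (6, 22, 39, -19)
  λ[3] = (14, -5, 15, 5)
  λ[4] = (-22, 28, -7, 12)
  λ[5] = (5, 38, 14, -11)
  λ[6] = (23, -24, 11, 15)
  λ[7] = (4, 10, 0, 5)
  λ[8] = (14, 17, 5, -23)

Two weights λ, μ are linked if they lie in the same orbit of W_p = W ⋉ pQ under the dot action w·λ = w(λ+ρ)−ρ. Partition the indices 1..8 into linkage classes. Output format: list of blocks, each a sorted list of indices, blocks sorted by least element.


A_4 Cartan matrix, 4 simple roots permuted; ρ=(1,1,1,1).

Folding the 8 weights λ_j+ρ into Ā_23 (reps in the given 4-coord order):

    λ_1+ρ ↦ (5, 11, 1, 6)
    λ_2+ρ ↦ (5, 11, 1, 6)
    λ_3+ρ ↦ (1, 4, 6, 2)
    λ_4+ρ ↦ (2, 2, 7, 6)
    λ_5+ρ ↦ (1, 4, 6, 2)
    λ_6+ρ ↦ (5, 11, 1, 6)
    λ_7+ρ ↦ (5, 11, 1, 6)
    λ_8+ρ ↦ (1, 4, 6, 2)

Grouping the 8 weights by Ā_23-representative: 3 linkage classes.

[[1, 2, 6, 7], [3, 5, 8], [4]]


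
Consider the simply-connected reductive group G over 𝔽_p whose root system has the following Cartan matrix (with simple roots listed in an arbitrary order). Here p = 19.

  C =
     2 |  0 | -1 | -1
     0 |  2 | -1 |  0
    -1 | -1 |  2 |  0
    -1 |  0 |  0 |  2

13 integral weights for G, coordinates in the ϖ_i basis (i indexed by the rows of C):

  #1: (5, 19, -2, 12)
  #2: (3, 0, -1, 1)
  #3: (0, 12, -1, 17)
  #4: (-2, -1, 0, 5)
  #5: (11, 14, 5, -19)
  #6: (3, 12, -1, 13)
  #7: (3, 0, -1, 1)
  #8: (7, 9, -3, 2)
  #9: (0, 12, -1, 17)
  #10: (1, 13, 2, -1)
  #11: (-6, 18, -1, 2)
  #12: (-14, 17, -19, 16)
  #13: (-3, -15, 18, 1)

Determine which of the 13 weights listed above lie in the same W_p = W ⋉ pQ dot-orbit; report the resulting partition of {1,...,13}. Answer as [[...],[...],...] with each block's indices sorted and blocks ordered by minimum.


C ↔ A_4 under row/col permutation; |W(A_4)| = 120.

Folding the 13 weights λ_j+ρ into Ā_19 (reps in the given 4-coord order):

  1: (1, 0, 0, 5) · 2: (4, 1, 0, 2) · 3: (1, 0, 0, 5) · 4: (1, 0, 0, 5) · 5: (4, 1, 0, 2) · 6: (4, 1, 0, 2) · 7: (4, 1, 0, 2) · 8: (6, 8, 2, 3) · 9: (1, 0, 0, 5) · 10: (2, 14, 3, 0) · 11: (2, 14, 3, 0) · 12: (4, 1, 0, 2) · 13: (2, 14, 3, 0)

4 distinct reps among the 13 weights ⇒ 4 W_19-linkage classes:

[[1, 3, 4, 9], [2, 5, 6, 7, 12], [8], [10, 11, 13]]


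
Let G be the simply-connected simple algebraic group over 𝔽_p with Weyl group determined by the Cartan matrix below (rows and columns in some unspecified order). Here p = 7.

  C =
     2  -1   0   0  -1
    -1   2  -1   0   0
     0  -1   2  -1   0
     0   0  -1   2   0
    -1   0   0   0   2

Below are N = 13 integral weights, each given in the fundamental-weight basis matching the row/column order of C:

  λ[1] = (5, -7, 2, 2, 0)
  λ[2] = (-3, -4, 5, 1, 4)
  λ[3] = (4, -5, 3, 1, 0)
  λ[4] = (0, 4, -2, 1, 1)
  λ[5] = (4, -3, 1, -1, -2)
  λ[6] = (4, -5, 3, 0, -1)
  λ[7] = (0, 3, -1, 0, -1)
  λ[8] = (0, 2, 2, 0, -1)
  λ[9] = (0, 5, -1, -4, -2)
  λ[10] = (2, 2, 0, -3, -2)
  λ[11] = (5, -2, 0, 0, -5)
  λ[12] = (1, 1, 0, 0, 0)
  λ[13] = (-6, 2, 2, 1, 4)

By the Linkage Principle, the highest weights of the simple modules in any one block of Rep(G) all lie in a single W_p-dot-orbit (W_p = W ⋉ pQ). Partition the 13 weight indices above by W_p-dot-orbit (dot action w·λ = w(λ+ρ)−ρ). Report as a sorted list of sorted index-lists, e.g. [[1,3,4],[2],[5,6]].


C ↔ A_5 under row/col permutation; |W(A_5)| = 720.

Ā_7 reps of the 13 weights (A_5, coords as presented):

  λ_1 → (0, 3, 3, 0, 1) · λ_2 → (2, 2, 1, 1, 1) · λ_3 → (1, 4, 0, 1, 0) · λ_4 → (1, 4, 0, 1, 0) · λ_5 → (2, 2, 0, 0, 1) · λ_6 → (1, 4, 0, 1, 0) · λ_7 → (1, 4, 0, 1, 0) · λ_8 → (0, 3, 3, 0, 1) · λ_9 → (0, 3, 3, 0, 1) · λ_10 → (2, 2, 1, 1, 1) · λ_11 → (1, 1, 0, 1, 4) · λ_12 → (2, 2, 1, 1, 1) · λ_13 → (2, 2, 1, 1, 1)

5 distinct reps among the 13 weights ⇒ 5 W_7-linkage classes:

[[1, 8, 9], [2, 10, 12, 13], [3, 4, 6, 7], [5], [11]]


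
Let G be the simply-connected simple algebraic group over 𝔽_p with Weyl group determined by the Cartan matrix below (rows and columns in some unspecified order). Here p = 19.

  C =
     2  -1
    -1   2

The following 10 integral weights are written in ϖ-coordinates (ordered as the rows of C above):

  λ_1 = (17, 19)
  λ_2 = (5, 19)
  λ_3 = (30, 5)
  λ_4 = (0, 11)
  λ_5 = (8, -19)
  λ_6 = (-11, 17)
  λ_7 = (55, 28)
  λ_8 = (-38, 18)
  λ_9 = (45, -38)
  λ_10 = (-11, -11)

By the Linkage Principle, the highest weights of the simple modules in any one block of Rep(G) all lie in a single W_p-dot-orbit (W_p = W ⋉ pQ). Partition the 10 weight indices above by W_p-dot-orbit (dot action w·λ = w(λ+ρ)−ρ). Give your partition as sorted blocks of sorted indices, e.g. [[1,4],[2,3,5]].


Cartan matrix: type A_2 (|W|=6); un-permuting the 2 rows.

W_19-reps of the 10 weights in Ā_19 (same 2-coord order as C):

  λ_1 → (1, 0)
  λ_2 → (1, 12)
  λ_3 → (1, 12)
  λ_4 → (1, 12)
  λ_5 → (9, 9)
  λ_6 → (10, 8)
  λ_7 → (9, 9)
  λ_8 → (1, 0)
  λ_9 → (10, 8)
  λ_10 → (9, 9)

Grouping the 10 weights by Ā_19-representative: 4 linkage classes.

[[1, 8], [2, 3, 4], [5, 7, 10], [6, 9]]


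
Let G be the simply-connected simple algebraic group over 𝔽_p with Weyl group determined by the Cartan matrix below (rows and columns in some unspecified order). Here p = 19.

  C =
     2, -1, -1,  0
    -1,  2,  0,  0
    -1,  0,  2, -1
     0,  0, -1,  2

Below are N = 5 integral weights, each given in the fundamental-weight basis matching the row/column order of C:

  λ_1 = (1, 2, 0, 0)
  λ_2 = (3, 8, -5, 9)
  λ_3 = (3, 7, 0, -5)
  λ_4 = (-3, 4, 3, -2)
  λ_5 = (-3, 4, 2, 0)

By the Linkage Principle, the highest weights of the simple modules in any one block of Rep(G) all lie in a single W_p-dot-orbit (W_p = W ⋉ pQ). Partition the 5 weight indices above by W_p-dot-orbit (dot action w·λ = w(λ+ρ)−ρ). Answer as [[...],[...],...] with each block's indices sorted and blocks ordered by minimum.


Dynkin diagram of C (from the 6 off-diagonal −1 entries): A_4.

Folding the 5 weights λ_j+ρ into Ā_19 (reps in the given 4-coord order):

  λ_1+ρ ↦ (2, 3, 1, 1) · λ_2+ρ ↦ (0, 9, 4, 6) · λ_3+ρ ↦ (1, 8, 3, 1) · λ_4+ρ ↦ (2, 3, 1, 1) · λ_5+ρ ↦ (2, 3, 1, 1)

Grouping the 5 weights by Ā_19-representative: 3 linkage classes.

[[1, 4, 5], [2], [3]]


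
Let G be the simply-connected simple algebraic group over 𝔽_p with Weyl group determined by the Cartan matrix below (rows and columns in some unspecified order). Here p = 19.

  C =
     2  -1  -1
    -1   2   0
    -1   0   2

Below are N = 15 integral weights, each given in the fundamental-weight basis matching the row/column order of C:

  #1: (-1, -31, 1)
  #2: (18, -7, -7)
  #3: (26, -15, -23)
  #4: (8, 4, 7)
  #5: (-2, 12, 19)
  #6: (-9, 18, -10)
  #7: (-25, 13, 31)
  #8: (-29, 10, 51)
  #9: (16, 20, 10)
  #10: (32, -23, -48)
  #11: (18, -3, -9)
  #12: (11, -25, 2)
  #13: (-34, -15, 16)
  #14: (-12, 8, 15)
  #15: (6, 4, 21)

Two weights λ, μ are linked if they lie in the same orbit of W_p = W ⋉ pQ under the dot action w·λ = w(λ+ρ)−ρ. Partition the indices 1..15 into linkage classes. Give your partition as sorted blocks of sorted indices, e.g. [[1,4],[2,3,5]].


A_3 Cartan matrix, 3 simple roots permuted; ρ=(1,1,1).

Each λ_j+ρ reduced to Ā_19; 3-tuples below use C's row order:

  [1] (9, 2, 8)
  [2] (7, 6, 6)
  [3] (6, 3, 5)
  [4] (9, 2, 5)
  [5] (0, 1, 6)
  [6] (9, 2, 8)
  [7] (6, 3, 5)
  [8] (9, 2, 5)
  [9] (9, 2, 8)
  [10] (9, 2, 5)
  [11] (9, 2, 8)
  [12] (3, 7, 4)
  [13] (9, 2, 5)
  [14] (9, 2, 5)
  [15] (3, 7, 4)

Linkage partition of the 15 weights (6 classes, p=19):

[[1, 6, 9, 11], [2], [3, 7], [4, 8, 10, 13, 14], [5], [12, 15]]


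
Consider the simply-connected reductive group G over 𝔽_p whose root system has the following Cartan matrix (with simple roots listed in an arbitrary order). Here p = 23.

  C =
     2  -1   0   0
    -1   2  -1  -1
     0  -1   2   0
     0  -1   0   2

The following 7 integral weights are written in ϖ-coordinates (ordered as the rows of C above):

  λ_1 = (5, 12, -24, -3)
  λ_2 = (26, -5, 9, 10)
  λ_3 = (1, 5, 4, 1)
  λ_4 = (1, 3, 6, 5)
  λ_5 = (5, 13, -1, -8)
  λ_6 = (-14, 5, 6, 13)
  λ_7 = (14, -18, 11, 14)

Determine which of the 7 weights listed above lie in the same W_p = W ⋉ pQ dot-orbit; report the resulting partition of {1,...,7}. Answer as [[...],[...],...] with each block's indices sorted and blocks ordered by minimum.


Dynkin diagram of C (from the 6 off-diagonal −1 entries): D_4.

λ_j+ρ reflected into Ā_23 (⟨·,θ^∨⟩≤23); 4-tuples as given:

  [1] (2, 4, 7, 6) · [2] (2, 4, 7, 6) · [3] (2, 6, 5, 2) · [4] (2, 4, 7, 6) · [5] (6, 3, 0, 7) · [6] (6, 3, 0, 7) · [7] (2, 6, 5, 2)

Linkage partition of the 7 weights (3 classes, p=23):

[[1, 2, 4], [3, 7], [5, 6]]


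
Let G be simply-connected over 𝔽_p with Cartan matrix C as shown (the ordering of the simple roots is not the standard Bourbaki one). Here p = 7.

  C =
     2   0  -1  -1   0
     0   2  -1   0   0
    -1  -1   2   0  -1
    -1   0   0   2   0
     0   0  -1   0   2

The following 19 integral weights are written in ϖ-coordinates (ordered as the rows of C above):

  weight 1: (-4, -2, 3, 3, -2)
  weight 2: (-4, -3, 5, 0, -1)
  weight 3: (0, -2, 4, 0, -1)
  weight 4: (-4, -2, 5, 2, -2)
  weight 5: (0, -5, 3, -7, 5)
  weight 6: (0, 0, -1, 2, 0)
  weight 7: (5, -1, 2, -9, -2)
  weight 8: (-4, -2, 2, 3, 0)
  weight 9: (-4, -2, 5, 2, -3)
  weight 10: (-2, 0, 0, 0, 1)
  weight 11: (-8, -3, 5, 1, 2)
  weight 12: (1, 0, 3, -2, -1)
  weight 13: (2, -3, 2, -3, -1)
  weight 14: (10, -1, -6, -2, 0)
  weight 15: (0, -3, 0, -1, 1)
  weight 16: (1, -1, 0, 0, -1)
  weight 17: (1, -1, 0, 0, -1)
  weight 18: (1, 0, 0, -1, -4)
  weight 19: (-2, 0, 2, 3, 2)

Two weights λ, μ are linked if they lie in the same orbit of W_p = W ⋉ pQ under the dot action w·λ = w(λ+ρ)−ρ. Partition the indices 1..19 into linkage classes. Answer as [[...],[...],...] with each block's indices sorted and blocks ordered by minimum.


D_5 Cartan matrix, 5 simple roots permuted; ρ=(1,1,1,1,1).

Alcove-folded reps (p=7, 19 weights, presented ϖ-order):

  [1] (2, 0, 1, 1, 0)
  [2] (0, 2, 1, 2, 0)
  [3] (1, 1, 0, 3, 0)
  [4] (0, 1, 1, 0, 1)
  [5] (1, 1, 0, 3, 1)
  [6] (1, 1, 0, 3, 1)
  [7] (1, 1, 0, 3, 0)
  [8] (2, 0, 1, 1, 0)
  [9] (1, 1, 0, 0, 2)
  [10] (1, 1, 0, 0, 2)
  [11] (1, 1, 0, 3, 0)
  [12] (1, 1, 0, 3, 0)
  [13] (0, 2, 1, 2, 0)
  [14] (1, 1, 0, 3, 0)
  [15] (0, 1, 1, 0, 1)
  [16] (2, 0, 1, 1, 0)
  [17] (2, 0, 1, 1, 0)
  [18] (0, 1, 1, 0, 1)
  [19] (0, 2, 1, 2, 0)

Partition of {1..19} into 6 W_7-dot-orbits:

[[1, 8, 16, 17], [2, 13, 19], [3, 7, 11, 12, 14], [4, 15, 18], [5, 6], [9, 10]]
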